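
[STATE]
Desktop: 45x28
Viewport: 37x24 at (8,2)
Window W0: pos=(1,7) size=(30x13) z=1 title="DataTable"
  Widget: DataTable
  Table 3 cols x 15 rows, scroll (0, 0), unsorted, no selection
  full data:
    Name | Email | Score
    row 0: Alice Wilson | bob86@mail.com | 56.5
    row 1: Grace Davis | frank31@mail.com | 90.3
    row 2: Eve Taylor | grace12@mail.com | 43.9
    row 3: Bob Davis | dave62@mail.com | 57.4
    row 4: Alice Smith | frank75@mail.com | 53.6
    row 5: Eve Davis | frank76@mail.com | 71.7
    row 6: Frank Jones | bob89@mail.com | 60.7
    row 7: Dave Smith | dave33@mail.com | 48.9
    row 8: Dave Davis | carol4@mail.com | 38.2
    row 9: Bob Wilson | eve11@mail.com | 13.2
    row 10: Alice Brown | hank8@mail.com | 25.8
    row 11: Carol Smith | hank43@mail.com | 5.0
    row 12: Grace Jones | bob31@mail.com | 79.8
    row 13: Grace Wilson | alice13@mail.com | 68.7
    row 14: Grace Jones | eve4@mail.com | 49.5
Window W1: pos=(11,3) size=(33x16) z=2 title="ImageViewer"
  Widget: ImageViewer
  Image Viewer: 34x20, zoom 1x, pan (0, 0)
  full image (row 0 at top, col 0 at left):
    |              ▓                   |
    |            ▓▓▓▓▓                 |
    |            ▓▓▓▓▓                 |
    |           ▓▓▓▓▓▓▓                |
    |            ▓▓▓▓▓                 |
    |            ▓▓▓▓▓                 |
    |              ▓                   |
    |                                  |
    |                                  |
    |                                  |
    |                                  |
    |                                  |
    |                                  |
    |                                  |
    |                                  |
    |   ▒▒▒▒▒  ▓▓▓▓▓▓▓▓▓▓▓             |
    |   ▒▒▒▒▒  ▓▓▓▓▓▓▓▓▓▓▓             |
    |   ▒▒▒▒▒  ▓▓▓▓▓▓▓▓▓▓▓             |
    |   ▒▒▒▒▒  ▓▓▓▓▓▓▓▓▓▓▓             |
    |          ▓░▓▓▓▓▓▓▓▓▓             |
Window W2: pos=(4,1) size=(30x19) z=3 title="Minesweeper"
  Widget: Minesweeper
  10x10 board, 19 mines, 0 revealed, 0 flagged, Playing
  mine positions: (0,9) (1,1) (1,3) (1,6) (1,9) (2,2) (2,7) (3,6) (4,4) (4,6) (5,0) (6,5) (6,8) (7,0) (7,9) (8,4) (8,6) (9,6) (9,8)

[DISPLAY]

nesweeper                ┃           
─────────────────────────┨━━━━━━━━━┓ 
■■■■■■■                  ┃         ┃ 
■■■■■■■                  ┃─────────┨ 
■■■■■■■                  ┃         ┃ 
■■■■■■■                  ┃         ┃ 
■■■■■■■                  ┃         ┃ 
■■■■■■■                  ┃         ┃ 
■■■■■■■                  ┃         ┃ 
■■■■■■■                  ┃         ┃ 
■■■■■■■                  ┃         ┃ 
■■■■■■■                  ┃         ┃ 
                         ┃         ┃ 
                         ┃         ┃ 
                         ┃         ┃ 
                         ┃         ┃ 
                         ┃━━━━━━━━━┛ 
━━━━━━━━━━━━━━━━━━━━━━━━━┛           
                                     
                                     
                                     
                                     
                                     
                                     


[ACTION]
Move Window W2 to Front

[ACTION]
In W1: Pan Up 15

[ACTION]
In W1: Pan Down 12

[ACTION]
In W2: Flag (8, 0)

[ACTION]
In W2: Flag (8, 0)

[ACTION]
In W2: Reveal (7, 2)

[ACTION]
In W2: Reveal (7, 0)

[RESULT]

nesweeper                ┃           
─────────────────────────┨━━━━━━━━━┓ 
■■■■■■✹                  ┃         ┃ 
✹■■✹■■✹                  ┃─────────┨ 
■■■■✹■■                  ┃         ┃ 
2■■✹■■■                  ┃         ┃ 
1✹■✹■■■                  ┃         ┃ 
12■■■■■                  ┃         ┃ 
 1✹■■✹■                  ┃         ┃ 
12■■■■✹                  ┃         ┃ 
1✹■✹■■■                  ┃         ┃ 
1■■✹■✹■                  ┃         ┃ 
                         ┃         ┃ 
                         ┃         ┃ 
                         ┃         ┃ 
                         ┃         ┃ 
                         ┃━━━━━━━━━┛ 
━━━━━━━━━━━━━━━━━━━━━━━━━┛           
                                     
                                     
                                     
                                     
                                     
                                     


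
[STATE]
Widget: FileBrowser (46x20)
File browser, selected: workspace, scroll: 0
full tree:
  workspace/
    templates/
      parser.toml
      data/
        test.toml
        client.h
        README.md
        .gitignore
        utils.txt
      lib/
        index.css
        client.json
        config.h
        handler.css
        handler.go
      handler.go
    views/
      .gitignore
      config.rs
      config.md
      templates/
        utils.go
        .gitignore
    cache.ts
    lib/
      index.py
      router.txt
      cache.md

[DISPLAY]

> [-] workspace/                              
    [+] templates/                            
    [+] views/                                
    cache.ts                                  
    [+] lib/                                  
                                              
                                              
                                              
                                              
                                              
                                              
                                              
                                              
                                              
                                              
                                              
                                              
                                              
                                              
                                              


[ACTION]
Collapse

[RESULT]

> [+] workspace/                              
                                              
                                              
                                              
                                              
                                              
                                              
                                              
                                              
                                              
                                              
                                              
                                              
                                              
                                              
                                              
                                              
                                              
                                              
                                              


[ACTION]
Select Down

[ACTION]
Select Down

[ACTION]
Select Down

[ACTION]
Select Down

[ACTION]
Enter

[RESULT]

> [-] workspace/                              
    [+] templates/                            
    [+] views/                                
    cache.ts                                  
    [+] lib/                                  
                                              
                                              
                                              
                                              
                                              
                                              
                                              
                                              
                                              
                                              
                                              
                                              
                                              
                                              
                                              


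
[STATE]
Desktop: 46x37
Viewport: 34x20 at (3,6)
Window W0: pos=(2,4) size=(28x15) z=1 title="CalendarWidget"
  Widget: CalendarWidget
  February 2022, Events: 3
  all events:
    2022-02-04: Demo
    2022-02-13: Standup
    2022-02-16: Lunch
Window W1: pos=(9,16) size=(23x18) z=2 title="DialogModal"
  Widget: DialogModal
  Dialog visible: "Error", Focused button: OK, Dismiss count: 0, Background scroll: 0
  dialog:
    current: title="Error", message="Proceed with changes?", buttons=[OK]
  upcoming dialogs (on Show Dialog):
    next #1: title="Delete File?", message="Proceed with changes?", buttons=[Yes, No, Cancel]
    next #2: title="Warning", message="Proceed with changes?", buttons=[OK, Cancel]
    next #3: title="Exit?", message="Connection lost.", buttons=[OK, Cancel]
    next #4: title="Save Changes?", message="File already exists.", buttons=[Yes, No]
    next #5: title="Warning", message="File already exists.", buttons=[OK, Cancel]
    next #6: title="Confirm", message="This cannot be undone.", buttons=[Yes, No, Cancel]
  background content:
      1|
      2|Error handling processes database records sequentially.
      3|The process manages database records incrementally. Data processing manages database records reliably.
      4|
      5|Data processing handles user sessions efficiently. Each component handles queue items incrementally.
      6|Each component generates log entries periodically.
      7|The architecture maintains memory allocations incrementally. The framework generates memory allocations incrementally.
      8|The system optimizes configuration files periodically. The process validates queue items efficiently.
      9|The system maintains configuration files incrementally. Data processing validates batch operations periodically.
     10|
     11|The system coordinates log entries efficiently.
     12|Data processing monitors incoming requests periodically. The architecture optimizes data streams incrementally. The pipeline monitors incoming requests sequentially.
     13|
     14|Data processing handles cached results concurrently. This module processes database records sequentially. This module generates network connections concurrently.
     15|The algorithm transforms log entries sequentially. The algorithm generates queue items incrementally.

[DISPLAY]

──────────────────────────┨       
      February 2022       ┃       
Mo Tu We Th Fr Sa Su      ┃       
    1  2  3  4*  5  6     ┃       
 7  8  9 10 11 12 13*     ┃       
14 15 16* 17 18 19 20     ┃       
21 22 23 24 25 26 27      ┃       
28                        ┃       
                          ┃       
                          ┃       
      ┏━━━━━━━━━━━━━━━━━━━━━┓     
      ┃ DialogModal         ┃     
━━━━━━┠─────────────────────┨     
      ┃                     ┃     
      ┃Error handling proces┃     
      ┃The process manages d┃     
      ┃                     ┃     
      ┃Da┌───────────────┐dl┃     
      ┃Ea│     Error     │ra┃     
      ┃Th│Proceed with ch│in┃     


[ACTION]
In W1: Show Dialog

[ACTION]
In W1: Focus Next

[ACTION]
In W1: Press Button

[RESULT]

──────────────────────────┨       
      February 2022       ┃       
Mo Tu We Th Fr Sa Su      ┃       
    1  2  3  4*  5  6     ┃       
 7  8  9 10 11 12 13*     ┃       
14 15 16* 17 18 19 20     ┃       
21 22 23 24 25 26 27      ┃       
28                        ┃       
                          ┃       
                          ┃       
      ┏━━━━━━━━━━━━━━━━━━━━━┓     
      ┃ DialogModal         ┃     
━━━━━━┠─────────────────────┨     
      ┃                     ┃     
      ┃Error handling proces┃     
      ┃The process manages d┃     
      ┃                     ┃     
      ┃Data processing handl┃     
      ┃Each component genera┃     
      ┃The architecture main┃     


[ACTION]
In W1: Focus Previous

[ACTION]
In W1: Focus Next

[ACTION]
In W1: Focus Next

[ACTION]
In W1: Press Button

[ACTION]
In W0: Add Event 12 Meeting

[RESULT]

──────────────────────────┨       
      February 2022       ┃       
Mo Tu We Th Fr Sa Su      ┃       
    1  2  3  4*  5  6     ┃       
 7  8  9 10 11 12* 13*    ┃       
14 15 16* 17 18 19 20     ┃       
21 22 23 24 25 26 27      ┃       
28                        ┃       
                          ┃       
                          ┃       
      ┏━━━━━━━━━━━━━━━━━━━━━┓     
      ┃ DialogModal         ┃     
━━━━━━┠─────────────────────┨     
      ┃                     ┃     
      ┃Error handling proces┃     
      ┃The process manages d┃     
      ┃                     ┃     
      ┃Data processing handl┃     
      ┃Each component genera┃     
      ┃The architecture main┃     


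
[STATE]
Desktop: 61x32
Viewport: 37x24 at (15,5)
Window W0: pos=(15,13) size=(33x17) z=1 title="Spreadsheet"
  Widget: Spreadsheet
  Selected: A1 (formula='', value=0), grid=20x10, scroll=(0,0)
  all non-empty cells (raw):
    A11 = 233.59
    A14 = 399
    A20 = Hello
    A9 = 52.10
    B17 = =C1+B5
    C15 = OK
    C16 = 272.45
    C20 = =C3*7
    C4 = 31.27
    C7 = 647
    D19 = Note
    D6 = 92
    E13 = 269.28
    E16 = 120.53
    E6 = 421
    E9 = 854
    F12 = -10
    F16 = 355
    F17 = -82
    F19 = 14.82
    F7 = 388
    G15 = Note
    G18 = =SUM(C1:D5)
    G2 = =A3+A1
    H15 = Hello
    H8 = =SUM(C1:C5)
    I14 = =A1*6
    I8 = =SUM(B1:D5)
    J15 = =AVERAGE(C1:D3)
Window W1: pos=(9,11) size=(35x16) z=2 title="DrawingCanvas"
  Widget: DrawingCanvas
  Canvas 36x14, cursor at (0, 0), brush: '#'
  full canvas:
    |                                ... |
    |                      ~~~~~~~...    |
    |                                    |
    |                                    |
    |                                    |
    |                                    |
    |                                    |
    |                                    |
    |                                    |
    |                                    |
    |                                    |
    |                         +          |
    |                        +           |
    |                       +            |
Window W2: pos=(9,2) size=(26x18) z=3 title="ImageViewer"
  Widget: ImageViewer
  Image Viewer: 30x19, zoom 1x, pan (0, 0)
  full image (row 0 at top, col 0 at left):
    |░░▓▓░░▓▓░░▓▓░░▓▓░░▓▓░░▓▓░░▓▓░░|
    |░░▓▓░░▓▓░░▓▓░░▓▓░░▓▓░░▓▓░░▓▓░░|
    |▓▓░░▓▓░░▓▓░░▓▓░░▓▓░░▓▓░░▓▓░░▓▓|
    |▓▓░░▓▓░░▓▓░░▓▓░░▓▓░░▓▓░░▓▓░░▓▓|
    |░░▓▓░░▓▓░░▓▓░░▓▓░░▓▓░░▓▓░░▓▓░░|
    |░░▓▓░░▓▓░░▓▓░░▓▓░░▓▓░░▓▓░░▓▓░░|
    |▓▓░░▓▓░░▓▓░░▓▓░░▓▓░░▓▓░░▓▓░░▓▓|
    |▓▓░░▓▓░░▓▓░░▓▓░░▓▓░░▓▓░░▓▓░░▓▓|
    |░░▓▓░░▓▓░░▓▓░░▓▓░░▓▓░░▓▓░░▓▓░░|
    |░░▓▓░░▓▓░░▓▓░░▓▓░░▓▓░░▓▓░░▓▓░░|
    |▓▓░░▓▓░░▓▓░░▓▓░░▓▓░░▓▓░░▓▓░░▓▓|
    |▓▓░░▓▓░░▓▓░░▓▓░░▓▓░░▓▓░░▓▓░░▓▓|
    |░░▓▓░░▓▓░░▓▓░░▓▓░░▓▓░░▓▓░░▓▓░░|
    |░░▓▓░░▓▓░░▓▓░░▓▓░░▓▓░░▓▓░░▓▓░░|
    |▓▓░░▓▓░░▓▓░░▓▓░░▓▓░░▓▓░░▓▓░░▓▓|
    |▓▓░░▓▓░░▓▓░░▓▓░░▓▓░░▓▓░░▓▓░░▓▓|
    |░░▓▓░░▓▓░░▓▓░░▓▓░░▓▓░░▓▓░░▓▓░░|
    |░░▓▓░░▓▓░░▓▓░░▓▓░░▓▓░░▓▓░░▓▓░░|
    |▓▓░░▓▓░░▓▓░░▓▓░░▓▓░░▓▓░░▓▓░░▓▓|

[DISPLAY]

░▓▓░░▓▓░░▓▓░░▓▓░░▓▓┃                 
░▓▓░░▓▓░░▓▓░░▓▓░░▓▓┃                 
▓░░▓▓░░▓▓░░▓▓░░▓▓░░┃                 
▓░░▓▓░░▓▓░░▓▓░░▓▓░░┃                 
░▓▓░░▓▓░░▓▓░░▓▓░░▓▓┃                 
░▓▓░░▓▓░░▓▓░░▓▓░░▓▓┃                 
▓░░▓▓░░▓▓░░▓▓░░▓▓░░┃━━━━━━━━┓        
▓░░▓▓░░▓▓░░▓▓░░▓▓░░┃        ┃        
░▓▓░░▓▓░░▓▓░░▓▓░░▓▓┃────────┨━━━┓    
░▓▓░░▓▓░░▓▓░░▓▓░░▓▓┃       .┃   ┃    
▓░░▓▓░░▓▓░░▓▓░░▓▓░░┃~~~~... ┃───┨    
▓░░▓▓░░▓▓░░▓▓░░▓▓░░┃        ┃   ┃    
░▓▓░░▓▓░░▓▓░░▓▓░░▓▓┃        ┃   ┃    
░▓▓░░▓▓░░▓▓░░▓▓░░▓▓┃        ┃---┃    
━━━━━━━━━━━━━━━━━━━┛        ┃   ┃    
                            ┃   ┃    
                            ┃   ┃    
                            ┃   ┃    
                            ┃   ┃    
                            ┃   ┃    
                    +       ┃   ┃    
━━━━━━━━━━━━━━━━━━━━━━━━━━━━┛   ┃    
┃  9    52.10       0       0   ┃    
┃ 10        0       0       0   ┃    


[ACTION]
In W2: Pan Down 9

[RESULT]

░▓▓░░▓▓░░▓▓░░▓▓░░▓▓┃                 
▓░░▓▓░░▓▓░░▓▓░░▓▓░░┃                 
▓░░▓▓░░▓▓░░▓▓░░▓▓░░┃                 
░▓▓░░▓▓░░▓▓░░▓▓░░▓▓┃                 
░▓▓░░▓▓░░▓▓░░▓▓░░▓▓┃                 
▓░░▓▓░░▓▓░░▓▓░░▓▓░░┃                 
▓░░▓▓░░▓▓░░▓▓░░▓▓░░┃━━━━━━━━┓        
░▓▓░░▓▓░░▓▓░░▓▓░░▓▓┃        ┃        
░▓▓░░▓▓░░▓▓░░▓▓░░▓▓┃────────┨━━━┓    
▓░░▓▓░░▓▓░░▓▓░░▓▓░░┃       .┃   ┃    
                   ┃~~~~... ┃───┨    
                   ┃        ┃   ┃    
                   ┃        ┃   ┃    
                   ┃        ┃---┃    
━━━━━━━━━━━━━━━━━━━┛        ┃   ┃    
                            ┃   ┃    
                            ┃   ┃    
                            ┃   ┃    
                            ┃   ┃    
                            ┃   ┃    
                    +       ┃   ┃    
━━━━━━━━━━━━━━━━━━━━━━━━━━━━┛   ┃    
┃  9    52.10       0       0   ┃    
┃ 10        0       0       0   ┃    


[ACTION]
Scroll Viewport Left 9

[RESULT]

   ┃░░▓▓░░▓▓░░▓▓░░▓▓░░▓▓░░▓▓┃        
   ┃▓▓░░▓▓░░▓▓░░▓▓░░▓▓░░▓▓░░┃        
   ┃▓▓░░▓▓░░▓▓░░▓▓░░▓▓░░▓▓░░┃        
   ┃░░▓▓░░▓▓░░▓▓░░▓▓░░▓▓░░▓▓┃        
   ┃░░▓▓░░▓▓░░▓▓░░▓▓░░▓▓░░▓▓┃        
   ┃▓▓░░▓▓░░▓▓░░▓▓░░▓▓░░▓▓░░┃        
   ┃▓▓░░▓▓░░▓▓░░▓▓░░▓▓░░▓▓░░┃━━━━━━━━
   ┃░░▓▓░░▓▓░░▓▓░░▓▓░░▓▓░░▓▓┃        
   ┃░░▓▓░░▓▓░░▓▓░░▓▓░░▓▓░░▓▓┃────────
   ┃▓▓░░▓▓░░▓▓░░▓▓░░▓▓░░▓▓░░┃       .
   ┃                        ┃~~~~... 
   ┃                        ┃        
   ┃                        ┃        
   ┃                        ┃        
   ┗━━━━━━━━━━━━━━━━━━━━━━━━┛        
   ┃                                 
   ┃                                 
   ┃                                 
   ┃                                 
   ┃                                 
   ┃                         +       
   ┗━━━━━━━━━━━━━━━━━━━━━━━━━━━━━━━━━
         ┃  9    52.10       0       
         ┃ 10        0       0       


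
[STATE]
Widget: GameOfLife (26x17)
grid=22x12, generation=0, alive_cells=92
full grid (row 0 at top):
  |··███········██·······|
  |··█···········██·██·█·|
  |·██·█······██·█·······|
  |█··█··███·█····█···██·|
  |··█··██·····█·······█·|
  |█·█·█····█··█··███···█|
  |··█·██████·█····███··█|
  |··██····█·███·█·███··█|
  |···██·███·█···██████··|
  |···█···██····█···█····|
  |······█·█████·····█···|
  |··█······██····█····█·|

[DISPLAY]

Gen: 0                    
··███········██·······    
··█···········██·██·█·    
·██·█······██·█·······    
█··█··███·█····█···██·    
··█··██·····█·······█·    
█·█·█····█··█··███···█    
··█·██████·█····███··█    
··██····█·███·█·███··█    
···██·███·█···██████··    
···█···██····█···█····    
······█·█████·····█···    
··█······██····█····█·    
                          
                          
                          
                          


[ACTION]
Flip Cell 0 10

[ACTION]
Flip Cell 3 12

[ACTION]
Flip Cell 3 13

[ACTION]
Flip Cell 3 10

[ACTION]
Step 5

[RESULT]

Gen: 5                    
····█·······█████·····    
····█·███··█·█···█····    
·········█·██··███····    
··█···█··███··█·█·····    
·███·█·······█·██·····    
·█··██··█·██·█········    
··█·······██··█·····█·    
·············██·····█·    
······█·····████······    
···█·██·····█··██·····    
···█·█·······███······    
····█·········█·······    
                          
                          
                          
                          


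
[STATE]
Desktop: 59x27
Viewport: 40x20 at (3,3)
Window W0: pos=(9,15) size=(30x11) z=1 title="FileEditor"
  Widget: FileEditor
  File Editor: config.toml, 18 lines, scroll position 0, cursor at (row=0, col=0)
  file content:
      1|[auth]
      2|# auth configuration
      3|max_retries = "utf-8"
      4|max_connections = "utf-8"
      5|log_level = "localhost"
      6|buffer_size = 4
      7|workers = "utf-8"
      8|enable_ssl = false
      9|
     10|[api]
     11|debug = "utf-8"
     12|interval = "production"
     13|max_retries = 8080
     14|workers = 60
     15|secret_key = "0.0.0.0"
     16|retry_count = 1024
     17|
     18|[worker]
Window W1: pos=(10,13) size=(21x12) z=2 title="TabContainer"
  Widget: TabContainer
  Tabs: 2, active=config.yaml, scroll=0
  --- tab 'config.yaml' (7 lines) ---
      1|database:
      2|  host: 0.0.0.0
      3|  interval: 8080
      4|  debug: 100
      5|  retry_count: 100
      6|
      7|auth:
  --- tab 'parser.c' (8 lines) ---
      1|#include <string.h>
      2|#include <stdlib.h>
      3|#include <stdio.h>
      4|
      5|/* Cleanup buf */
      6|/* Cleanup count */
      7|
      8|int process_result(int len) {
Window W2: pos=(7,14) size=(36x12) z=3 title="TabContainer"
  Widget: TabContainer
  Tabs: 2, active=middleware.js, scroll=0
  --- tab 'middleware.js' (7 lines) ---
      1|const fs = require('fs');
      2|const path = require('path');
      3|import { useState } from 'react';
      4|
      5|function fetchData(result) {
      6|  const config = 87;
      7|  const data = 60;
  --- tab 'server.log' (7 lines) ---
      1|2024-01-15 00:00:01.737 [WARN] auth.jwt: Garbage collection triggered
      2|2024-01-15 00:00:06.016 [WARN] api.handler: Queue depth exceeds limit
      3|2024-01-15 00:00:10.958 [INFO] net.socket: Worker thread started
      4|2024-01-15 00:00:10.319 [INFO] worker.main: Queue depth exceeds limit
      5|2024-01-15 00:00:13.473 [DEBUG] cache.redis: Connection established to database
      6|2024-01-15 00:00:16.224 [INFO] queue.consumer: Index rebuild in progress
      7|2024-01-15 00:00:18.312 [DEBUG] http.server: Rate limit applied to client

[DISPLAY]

                                        
                                        
                                        
                                        
                                        
                                        
                                        
                                        
                                        
                                        
       ┏━━━━━━━━━━━━━━━━━━━┓            
    ┏━━━━━━━━━━━━━━━━━━━━━━━━━━━━━━━━━━┓
    ┃ TabContainer                     ┃
    ┠──────────────────────────────────┨
    ┃[middleware.js]│ server.log       ┃
    ┃──────────────────────────────────┃
    ┃const fs = require('fs');         ┃
    ┃const path = require('path');     ┃
    ┃import { useState } from 'react'; ┃
    ┃                                  ┃


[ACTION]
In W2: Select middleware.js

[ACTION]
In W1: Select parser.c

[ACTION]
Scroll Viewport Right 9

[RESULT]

                                        
                                        
                                        
                                        
                                        
                                        
                                        
                                        
                                        
                                        
━━━━━━━━━━━━━━━━━━┓                     
━━━━━━━━━━━━━━━━━━━━━━━━━━━━━━┓         
Container                     ┃         
──────────────────────────────┨         
dleware.js]│ server.log       ┃         
──────────────────────────────┃         
t fs = require('fs');         ┃         
t path = require('path');     ┃         
rt { useState } from 'react'; ┃         
                              ┃         


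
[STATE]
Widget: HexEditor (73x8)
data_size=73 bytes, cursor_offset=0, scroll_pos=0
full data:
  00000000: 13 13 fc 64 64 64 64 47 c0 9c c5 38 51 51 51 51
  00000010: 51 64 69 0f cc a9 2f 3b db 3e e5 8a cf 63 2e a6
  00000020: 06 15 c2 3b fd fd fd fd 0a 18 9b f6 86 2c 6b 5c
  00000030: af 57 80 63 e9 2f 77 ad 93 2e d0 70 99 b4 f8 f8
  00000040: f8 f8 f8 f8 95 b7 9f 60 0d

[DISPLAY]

00000000  13 13 fc 64 64 64 64 47  c0 9c c5 38 51 51 51 51  |...ddddG...8
00000010  51 64 69 0f cc a9 2f 3b  db 3e e5 8a cf 63 2e a6  |Qdi.../;.>..
00000020  06 15 c2 3b fd fd fd fd  0a 18 9b f6 86 2c 6b 5c  |...;........
00000030  af 57 80 63 e9 2f 77 ad  93 2e d0 70 99 b4 f8 f8  |.W.c./w....p
00000040  f8 f8 f8 f8 95 b7 9f 60  0d                       |.......`.   
                                                                         
                                                                         
                                                                         


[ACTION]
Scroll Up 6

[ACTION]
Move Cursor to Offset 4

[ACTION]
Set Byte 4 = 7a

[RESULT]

00000000  13 13 fc 64 7A 64 64 47  c0 9c c5 38 51 51 51 51  |...dzddG...8
00000010  51 64 69 0f cc a9 2f 3b  db 3e e5 8a cf 63 2e a6  |Qdi.../;.>..
00000020  06 15 c2 3b fd fd fd fd  0a 18 9b f6 86 2c 6b 5c  |...;........
00000030  af 57 80 63 e9 2f 77 ad  93 2e d0 70 99 b4 f8 f8  |.W.c./w....p
00000040  f8 f8 f8 f8 95 b7 9f 60  0d                       |.......`.   
                                                                         
                                                                         
                                                                         


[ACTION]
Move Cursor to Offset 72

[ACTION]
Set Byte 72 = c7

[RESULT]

00000000  13 13 fc 64 7a 64 64 47  c0 9c c5 38 51 51 51 51  |...dzddG...8
00000010  51 64 69 0f cc a9 2f 3b  db 3e e5 8a cf 63 2e a6  |Qdi.../;.>..
00000020  06 15 c2 3b fd fd fd fd  0a 18 9b f6 86 2c 6b 5c  |...;........
00000030  af 57 80 63 e9 2f 77 ad  93 2e d0 70 99 b4 f8 f8  |.W.c./w....p
00000040  f8 f8 f8 f8 95 b7 9f 60  C7                       |.......`.   
                                                                         
                                                                         
                                                                         


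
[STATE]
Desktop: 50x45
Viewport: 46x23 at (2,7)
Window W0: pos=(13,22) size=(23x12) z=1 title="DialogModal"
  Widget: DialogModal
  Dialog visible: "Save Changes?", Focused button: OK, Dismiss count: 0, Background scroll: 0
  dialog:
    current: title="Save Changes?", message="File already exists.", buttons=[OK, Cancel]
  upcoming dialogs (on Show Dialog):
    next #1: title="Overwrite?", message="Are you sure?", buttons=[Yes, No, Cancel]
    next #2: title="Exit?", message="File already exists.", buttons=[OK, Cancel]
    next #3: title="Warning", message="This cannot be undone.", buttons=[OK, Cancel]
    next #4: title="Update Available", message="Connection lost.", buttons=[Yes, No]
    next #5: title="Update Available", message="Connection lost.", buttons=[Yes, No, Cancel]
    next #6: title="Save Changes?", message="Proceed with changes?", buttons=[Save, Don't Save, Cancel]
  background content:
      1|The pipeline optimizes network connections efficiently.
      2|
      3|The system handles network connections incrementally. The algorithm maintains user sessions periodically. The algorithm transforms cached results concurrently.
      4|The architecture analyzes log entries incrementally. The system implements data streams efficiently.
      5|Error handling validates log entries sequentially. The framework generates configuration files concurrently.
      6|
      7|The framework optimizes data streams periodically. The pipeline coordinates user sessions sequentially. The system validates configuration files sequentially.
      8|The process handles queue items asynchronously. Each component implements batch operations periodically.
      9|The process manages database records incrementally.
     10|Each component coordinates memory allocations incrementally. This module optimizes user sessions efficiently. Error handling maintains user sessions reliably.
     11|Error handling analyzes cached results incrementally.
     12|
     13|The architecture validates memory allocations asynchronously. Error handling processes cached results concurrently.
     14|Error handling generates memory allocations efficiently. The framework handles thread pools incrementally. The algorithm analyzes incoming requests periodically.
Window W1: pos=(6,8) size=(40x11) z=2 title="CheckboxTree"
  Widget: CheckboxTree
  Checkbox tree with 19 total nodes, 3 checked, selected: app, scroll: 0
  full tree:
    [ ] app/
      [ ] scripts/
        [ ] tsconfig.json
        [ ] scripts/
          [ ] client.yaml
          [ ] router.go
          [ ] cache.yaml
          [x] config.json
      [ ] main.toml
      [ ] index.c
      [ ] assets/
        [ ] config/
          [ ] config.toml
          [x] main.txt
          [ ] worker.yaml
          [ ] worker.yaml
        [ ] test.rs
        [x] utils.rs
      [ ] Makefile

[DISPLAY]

                                              
    ┏━━━━━━━━━━━━━━━━━━━━━━━━━━━━━━━━━━━━━━┓  
    ┃ CheckboxTree                         ┃  
    ┠──────────────────────────────────────┨  
    ┃>[-] app/                             ┃  
    ┃   [-] scripts/                       ┃  
    ┃     [ ] tsconfig.json                ┃  
    ┃     [-] scripts/                     ┃  
    ┃       [ ] client.yaml                ┃  
    ┃       [ ] router.go                  ┃  
    ┃       [ ] cache.yaml                 ┃  
    ┗━━━━━━━━━━━━━━━━━━━━━━━━━━━━━━━━━━━━━━┛  
                                              
                                              
                                              
           ┏━━━━━━━━━━━━━━━━━━━━━┓            
           ┃ DialogModal         ┃            
           ┠─────────────────────┨            
           ┃The pipeline optimize┃            
           ┃  ┌───────────────┐  ┃            
           ┃Th│ Save Changes? │ne┃            
           ┃Th│File already ex│al┃            
           ┃Er│ [OK]  Cancel  │da┃            


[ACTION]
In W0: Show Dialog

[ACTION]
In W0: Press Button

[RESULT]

                                              
    ┏━━━━━━━━━━━━━━━━━━━━━━━━━━━━━━━━━━━━━━┓  
    ┃ CheckboxTree                         ┃  
    ┠──────────────────────────────────────┨  
    ┃>[-] app/                             ┃  
    ┃   [-] scripts/                       ┃  
    ┃     [ ] tsconfig.json                ┃  
    ┃     [-] scripts/                     ┃  
    ┃       [ ] client.yaml                ┃  
    ┃       [ ] router.go                  ┃  
    ┃       [ ] cache.yaml                 ┃  
    ┗━━━━━━━━━━━━━━━━━━━━━━━━━━━━━━━━━━━━━━┛  
                                              
                                              
                                              
           ┏━━━━━━━━━━━━━━━━━━━━━┓            
           ┃ DialogModal         ┃            
           ┠─────────────────────┨            
           ┃The pipeline optimize┃            
           ┃                     ┃            
           ┃The system handles ne┃            
           ┃The architecture anal┃            
           ┃Error handling valida┃            


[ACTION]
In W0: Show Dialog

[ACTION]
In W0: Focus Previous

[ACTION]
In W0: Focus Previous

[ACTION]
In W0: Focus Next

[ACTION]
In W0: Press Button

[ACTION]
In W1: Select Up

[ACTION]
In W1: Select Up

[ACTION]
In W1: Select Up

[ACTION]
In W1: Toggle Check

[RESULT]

                                              
    ┏━━━━━━━━━━━━━━━━━━━━━━━━━━━━━━━━━━━━━━┓  
    ┃ CheckboxTree                         ┃  
    ┠──────────────────────────────────────┨  
    ┃>[x] app/                             ┃  
    ┃   [x] scripts/                       ┃  
    ┃     [x] tsconfig.json                ┃  
    ┃     [x] scripts/                     ┃  
    ┃       [x] client.yaml                ┃  
    ┃       [x] router.go                  ┃  
    ┃       [x] cache.yaml                 ┃  
    ┗━━━━━━━━━━━━━━━━━━━━━━━━━━━━━━━━━━━━━━┛  
                                              
                                              
                                              
           ┏━━━━━━━━━━━━━━━━━━━━━┓            
           ┃ DialogModal         ┃            
           ┠─────────────────────┨            
           ┃The pipeline optimize┃            
           ┃                     ┃            
           ┃The system handles ne┃            
           ┃The architecture anal┃            
           ┃Error handling valida┃            


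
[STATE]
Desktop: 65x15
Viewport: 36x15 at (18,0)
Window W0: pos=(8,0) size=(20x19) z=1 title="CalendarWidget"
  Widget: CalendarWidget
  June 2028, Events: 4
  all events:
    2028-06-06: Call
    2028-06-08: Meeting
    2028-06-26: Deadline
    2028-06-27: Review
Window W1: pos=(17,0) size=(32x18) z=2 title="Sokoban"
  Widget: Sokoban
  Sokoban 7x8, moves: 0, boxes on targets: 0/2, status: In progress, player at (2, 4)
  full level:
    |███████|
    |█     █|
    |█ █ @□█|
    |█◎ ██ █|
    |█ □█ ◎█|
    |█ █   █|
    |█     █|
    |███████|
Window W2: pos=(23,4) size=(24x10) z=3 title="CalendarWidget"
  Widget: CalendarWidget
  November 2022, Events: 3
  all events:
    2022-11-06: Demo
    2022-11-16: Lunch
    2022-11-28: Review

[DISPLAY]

━━━━━━━━━━━━━━━━━━━━━━━━━━━━━━┓     
 Sokoban                      ┃     
──────────────────────────────┨     
███████                       ┃     
█    ┏━━━━━━━━━━━━━━━━━━━━━━┓ ┃     
█ █ @┃ CalendarWidget       ┃ ┃     
█◎ ██┠──────────────────────┨ ┃     
█ □█ ┃    November 2022     ┃ ┃     
█ █  ┃Mo Tu We Th Fr Sa Su  ┃ ┃     
█    ┃    1  2  3  4  5  6* ┃ ┃     
█████┃ 7  8  9 10 11 12 13  ┃ ┃     
Moves┃14 15 16* 17 18 19 20 ┃ ┃     
     ┃21 22 23 24 25 26 27  ┃ ┃     
     ┗━━━━━━━━━━━━━━━━━━━━━━┛ ┃     
                              ┃     


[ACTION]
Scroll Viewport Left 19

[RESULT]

        ┏━━━━━━━━┏━━━━━━━━━━━━━━━━━━
        ┃ Calenda┃ Sokoban          
        ┠────────┠──────────────────
        ┃    June┃███████           
        ┃Mo Tu We┃█    ┏━━━━━━━━━━━━
        ┃        ┃█ █ @┃ CalendarWid
        ┃ 5  6*  ┃█◎ ██┠────────────
        ┃12 13 14┃█ □█ ┃    November
        ┃19 20 21┃█ █  ┃Mo Tu We Th 
        ┃26* 27* ┃█    ┃    1  2  3 
        ┃        ┃█████┃ 7  8  9 10 
        ┃        ┃Moves┃14 15 16* 17
        ┃        ┃     ┃21 22 23 24 
        ┃        ┃     ┗━━━━━━━━━━━━
        ┃        ┃                  


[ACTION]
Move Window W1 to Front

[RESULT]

        ┏━━━━━━━━┏━━━━━━━━━━━━━━━━━━
        ┃ Calenda┃ Sokoban          
        ┠────────┠──────────────────
        ┃    June┃███████           
        ┃Mo Tu We┃█     █           
        ┃        ┃█ █ @□█           
        ┃ 5  6*  ┃█◎ ██ █           
        ┃12 13 14┃█ □█ ◎█           
        ┃19 20 21┃█ █   █           
        ┃26* 27* ┃█     █           
        ┃        ┃███████           
        ┃        ┃Moves: 0  0/2     
        ┃        ┃                  
        ┃        ┃                  
        ┃        ┃                  


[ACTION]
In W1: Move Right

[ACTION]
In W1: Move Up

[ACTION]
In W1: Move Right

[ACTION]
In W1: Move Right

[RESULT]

        ┏━━━━━━━━┏━━━━━━━━━━━━━━━━━━
        ┃ Calenda┃ Sokoban          
        ┠────────┠──────────────────
        ┃    June┃███████           
        ┃Mo Tu We┃█    @█           
        ┃        ┃█ █  □█           
        ┃ 5  6*  ┃█◎ ██ █           
        ┃12 13 14┃█ □█ ◎█           
        ┃19 20 21┃█ █   █           
        ┃26* 27* ┃█     █           
        ┃        ┃███████           
        ┃        ┃Moves: 2  0/2     
        ┃        ┃                  
        ┃        ┃                  
        ┃        ┃                  
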